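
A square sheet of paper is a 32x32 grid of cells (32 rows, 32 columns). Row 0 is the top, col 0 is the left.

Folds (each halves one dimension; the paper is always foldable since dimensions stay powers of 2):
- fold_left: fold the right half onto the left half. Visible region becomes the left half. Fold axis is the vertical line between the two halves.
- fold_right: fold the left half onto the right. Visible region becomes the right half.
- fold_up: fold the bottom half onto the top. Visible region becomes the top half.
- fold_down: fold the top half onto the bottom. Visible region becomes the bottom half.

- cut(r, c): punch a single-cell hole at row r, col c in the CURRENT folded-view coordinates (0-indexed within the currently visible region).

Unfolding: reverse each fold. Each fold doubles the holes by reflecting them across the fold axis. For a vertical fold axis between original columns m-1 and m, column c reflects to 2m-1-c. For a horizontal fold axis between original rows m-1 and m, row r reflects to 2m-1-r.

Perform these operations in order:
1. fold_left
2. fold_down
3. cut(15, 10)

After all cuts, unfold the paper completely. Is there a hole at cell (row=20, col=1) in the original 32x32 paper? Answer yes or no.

Answer: no

Derivation:
Op 1 fold_left: fold axis v@16; visible region now rows[0,32) x cols[0,16) = 32x16
Op 2 fold_down: fold axis h@16; visible region now rows[16,32) x cols[0,16) = 16x16
Op 3 cut(15, 10): punch at orig (31,10); cuts so far [(31, 10)]; region rows[16,32) x cols[0,16) = 16x16
Unfold 1 (reflect across h@16): 2 holes -> [(0, 10), (31, 10)]
Unfold 2 (reflect across v@16): 4 holes -> [(0, 10), (0, 21), (31, 10), (31, 21)]
Holes: [(0, 10), (0, 21), (31, 10), (31, 21)]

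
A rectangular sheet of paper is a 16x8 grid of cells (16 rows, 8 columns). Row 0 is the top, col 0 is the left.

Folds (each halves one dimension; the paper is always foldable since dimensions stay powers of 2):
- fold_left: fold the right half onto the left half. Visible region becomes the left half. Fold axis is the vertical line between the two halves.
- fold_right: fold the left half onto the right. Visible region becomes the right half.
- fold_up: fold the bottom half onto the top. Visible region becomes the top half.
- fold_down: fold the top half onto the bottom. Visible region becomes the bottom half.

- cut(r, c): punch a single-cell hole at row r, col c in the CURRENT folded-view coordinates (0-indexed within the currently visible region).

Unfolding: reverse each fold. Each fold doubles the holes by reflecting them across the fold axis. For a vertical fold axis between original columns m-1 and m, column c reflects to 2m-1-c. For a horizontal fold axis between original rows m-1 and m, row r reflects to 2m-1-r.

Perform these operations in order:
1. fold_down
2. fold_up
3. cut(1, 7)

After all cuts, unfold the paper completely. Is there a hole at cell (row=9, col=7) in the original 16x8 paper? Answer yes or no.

Op 1 fold_down: fold axis h@8; visible region now rows[8,16) x cols[0,8) = 8x8
Op 2 fold_up: fold axis h@12; visible region now rows[8,12) x cols[0,8) = 4x8
Op 3 cut(1, 7): punch at orig (9,7); cuts so far [(9, 7)]; region rows[8,12) x cols[0,8) = 4x8
Unfold 1 (reflect across h@12): 2 holes -> [(9, 7), (14, 7)]
Unfold 2 (reflect across h@8): 4 holes -> [(1, 7), (6, 7), (9, 7), (14, 7)]
Holes: [(1, 7), (6, 7), (9, 7), (14, 7)]

Answer: yes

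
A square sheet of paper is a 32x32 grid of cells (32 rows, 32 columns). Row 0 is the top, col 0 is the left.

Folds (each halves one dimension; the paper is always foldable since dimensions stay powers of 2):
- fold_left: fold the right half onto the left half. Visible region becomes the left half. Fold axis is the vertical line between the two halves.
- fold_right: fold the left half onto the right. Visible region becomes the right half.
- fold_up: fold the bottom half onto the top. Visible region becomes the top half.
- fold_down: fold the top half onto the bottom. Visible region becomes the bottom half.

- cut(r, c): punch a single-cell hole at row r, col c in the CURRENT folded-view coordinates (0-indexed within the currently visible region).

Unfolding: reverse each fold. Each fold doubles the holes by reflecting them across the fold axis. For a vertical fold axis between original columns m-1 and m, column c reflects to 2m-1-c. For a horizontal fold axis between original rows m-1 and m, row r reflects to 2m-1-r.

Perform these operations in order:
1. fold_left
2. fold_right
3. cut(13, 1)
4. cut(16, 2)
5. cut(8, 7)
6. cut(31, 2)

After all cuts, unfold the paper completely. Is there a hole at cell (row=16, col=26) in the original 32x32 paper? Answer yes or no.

Op 1 fold_left: fold axis v@16; visible region now rows[0,32) x cols[0,16) = 32x16
Op 2 fold_right: fold axis v@8; visible region now rows[0,32) x cols[8,16) = 32x8
Op 3 cut(13, 1): punch at orig (13,9); cuts so far [(13, 9)]; region rows[0,32) x cols[8,16) = 32x8
Op 4 cut(16, 2): punch at orig (16,10); cuts so far [(13, 9), (16, 10)]; region rows[0,32) x cols[8,16) = 32x8
Op 5 cut(8, 7): punch at orig (8,15); cuts so far [(8, 15), (13, 9), (16, 10)]; region rows[0,32) x cols[8,16) = 32x8
Op 6 cut(31, 2): punch at orig (31,10); cuts so far [(8, 15), (13, 9), (16, 10), (31, 10)]; region rows[0,32) x cols[8,16) = 32x8
Unfold 1 (reflect across v@8): 8 holes -> [(8, 0), (8, 15), (13, 6), (13, 9), (16, 5), (16, 10), (31, 5), (31, 10)]
Unfold 2 (reflect across v@16): 16 holes -> [(8, 0), (8, 15), (8, 16), (8, 31), (13, 6), (13, 9), (13, 22), (13, 25), (16, 5), (16, 10), (16, 21), (16, 26), (31, 5), (31, 10), (31, 21), (31, 26)]
Holes: [(8, 0), (8, 15), (8, 16), (8, 31), (13, 6), (13, 9), (13, 22), (13, 25), (16, 5), (16, 10), (16, 21), (16, 26), (31, 5), (31, 10), (31, 21), (31, 26)]

Answer: yes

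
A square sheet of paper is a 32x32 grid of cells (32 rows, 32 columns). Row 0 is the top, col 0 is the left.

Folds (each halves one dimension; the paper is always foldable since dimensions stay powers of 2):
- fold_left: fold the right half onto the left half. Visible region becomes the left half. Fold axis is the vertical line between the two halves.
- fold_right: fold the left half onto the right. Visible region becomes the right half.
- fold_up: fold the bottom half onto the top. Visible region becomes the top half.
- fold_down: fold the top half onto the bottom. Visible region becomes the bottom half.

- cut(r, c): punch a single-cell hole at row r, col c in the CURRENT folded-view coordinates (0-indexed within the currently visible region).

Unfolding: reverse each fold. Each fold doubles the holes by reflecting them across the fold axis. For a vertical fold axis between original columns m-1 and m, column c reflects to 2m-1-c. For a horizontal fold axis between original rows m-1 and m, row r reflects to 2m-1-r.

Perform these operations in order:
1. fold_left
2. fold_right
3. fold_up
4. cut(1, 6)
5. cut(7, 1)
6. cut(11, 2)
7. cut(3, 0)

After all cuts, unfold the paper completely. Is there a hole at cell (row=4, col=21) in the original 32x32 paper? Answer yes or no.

Answer: no

Derivation:
Op 1 fold_left: fold axis v@16; visible region now rows[0,32) x cols[0,16) = 32x16
Op 2 fold_right: fold axis v@8; visible region now rows[0,32) x cols[8,16) = 32x8
Op 3 fold_up: fold axis h@16; visible region now rows[0,16) x cols[8,16) = 16x8
Op 4 cut(1, 6): punch at orig (1,14); cuts so far [(1, 14)]; region rows[0,16) x cols[8,16) = 16x8
Op 5 cut(7, 1): punch at orig (7,9); cuts so far [(1, 14), (7, 9)]; region rows[0,16) x cols[8,16) = 16x8
Op 6 cut(11, 2): punch at orig (11,10); cuts so far [(1, 14), (7, 9), (11, 10)]; region rows[0,16) x cols[8,16) = 16x8
Op 7 cut(3, 0): punch at orig (3,8); cuts so far [(1, 14), (3, 8), (7, 9), (11, 10)]; region rows[0,16) x cols[8,16) = 16x8
Unfold 1 (reflect across h@16): 8 holes -> [(1, 14), (3, 8), (7, 9), (11, 10), (20, 10), (24, 9), (28, 8), (30, 14)]
Unfold 2 (reflect across v@8): 16 holes -> [(1, 1), (1, 14), (3, 7), (3, 8), (7, 6), (7, 9), (11, 5), (11, 10), (20, 5), (20, 10), (24, 6), (24, 9), (28, 7), (28, 8), (30, 1), (30, 14)]
Unfold 3 (reflect across v@16): 32 holes -> [(1, 1), (1, 14), (1, 17), (1, 30), (3, 7), (3, 8), (3, 23), (3, 24), (7, 6), (7, 9), (7, 22), (7, 25), (11, 5), (11, 10), (11, 21), (11, 26), (20, 5), (20, 10), (20, 21), (20, 26), (24, 6), (24, 9), (24, 22), (24, 25), (28, 7), (28, 8), (28, 23), (28, 24), (30, 1), (30, 14), (30, 17), (30, 30)]
Holes: [(1, 1), (1, 14), (1, 17), (1, 30), (3, 7), (3, 8), (3, 23), (3, 24), (7, 6), (7, 9), (7, 22), (7, 25), (11, 5), (11, 10), (11, 21), (11, 26), (20, 5), (20, 10), (20, 21), (20, 26), (24, 6), (24, 9), (24, 22), (24, 25), (28, 7), (28, 8), (28, 23), (28, 24), (30, 1), (30, 14), (30, 17), (30, 30)]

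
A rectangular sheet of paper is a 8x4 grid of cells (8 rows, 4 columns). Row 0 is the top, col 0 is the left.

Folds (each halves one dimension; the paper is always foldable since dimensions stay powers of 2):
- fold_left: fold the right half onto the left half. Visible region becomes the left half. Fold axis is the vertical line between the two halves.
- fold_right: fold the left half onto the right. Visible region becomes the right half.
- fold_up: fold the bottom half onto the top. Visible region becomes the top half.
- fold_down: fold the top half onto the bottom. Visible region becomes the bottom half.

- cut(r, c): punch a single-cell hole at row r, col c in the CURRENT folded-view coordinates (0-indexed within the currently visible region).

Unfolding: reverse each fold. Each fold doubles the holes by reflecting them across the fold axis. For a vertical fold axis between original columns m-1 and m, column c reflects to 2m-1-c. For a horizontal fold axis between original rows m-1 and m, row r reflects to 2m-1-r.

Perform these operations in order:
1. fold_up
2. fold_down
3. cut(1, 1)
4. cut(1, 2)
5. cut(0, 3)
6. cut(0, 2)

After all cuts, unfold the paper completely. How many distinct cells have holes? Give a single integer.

Answer: 16

Derivation:
Op 1 fold_up: fold axis h@4; visible region now rows[0,4) x cols[0,4) = 4x4
Op 2 fold_down: fold axis h@2; visible region now rows[2,4) x cols[0,4) = 2x4
Op 3 cut(1, 1): punch at orig (3,1); cuts so far [(3, 1)]; region rows[2,4) x cols[0,4) = 2x4
Op 4 cut(1, 2): punch at orig (3,2); cuts so far [(3, 1), (3, 2)]; region rows[2,4) x cols[0,4) = 2x4
Op 5 cut(0, 3): punch at orig (2,3); cuts so far [(2, 3), (3, 1), (3, 2)]; region rows[2,4) x cols[0,4) = 2x4
Op 6 cut(0, 2): punch at orig (2,2); cuts so far [(2, 2), (2, 3), (3, 1), (3, 2)]; region rows[2,4) x cols[0,4) = 2x4
Unfold 1 (reflect across h@2): 8 holes -> [(0, 1), (0, 2), (1, 2), (1, 3), (2, 2), (2, 3), (3, 1), (3, 2)]
Unfold 2 (reflect across h@4): 16 holes -> [(0, 1), (0, 2), (1, 2), (1, 3), (2, 2), (2, 3), (3, 1), (3, 2), (4, 1), (4, 2), (5, 2), (5, 3), (6, 2), (6, 3), (7, 1), (7, 2)]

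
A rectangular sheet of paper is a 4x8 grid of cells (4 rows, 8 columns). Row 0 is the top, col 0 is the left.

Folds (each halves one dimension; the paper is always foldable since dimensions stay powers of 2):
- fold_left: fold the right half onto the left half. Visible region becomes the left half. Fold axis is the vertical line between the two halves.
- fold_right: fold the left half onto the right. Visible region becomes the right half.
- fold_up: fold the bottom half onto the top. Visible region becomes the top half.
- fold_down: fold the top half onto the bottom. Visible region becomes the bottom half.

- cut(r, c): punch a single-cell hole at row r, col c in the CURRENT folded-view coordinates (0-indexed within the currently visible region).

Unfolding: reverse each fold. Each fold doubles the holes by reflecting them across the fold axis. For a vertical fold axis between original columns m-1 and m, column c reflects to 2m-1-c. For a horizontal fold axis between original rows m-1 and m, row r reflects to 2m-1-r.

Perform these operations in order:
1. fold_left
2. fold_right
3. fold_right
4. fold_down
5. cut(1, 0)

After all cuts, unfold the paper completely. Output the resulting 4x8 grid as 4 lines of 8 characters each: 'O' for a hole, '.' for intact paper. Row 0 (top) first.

Op 1 fold_left: fold axis v@4; visible region now rows[0,4) x cols[0,4) = 4x4
Op 2 fold_right: fold axis v@2; visible region now rows[0,4) x cols[2,4) = 4x2
Op 3 fold_right: fold axis v@3; visible region now rows[0,4) x cols[3,4) = 4x1
Op 4 fold_down: fold axis h@2; visible region now rows[2,4) x cols[3,4) = 2x1
Op 5 cut(1, 0): punch at orig (3,3); cuts so far [(3, 3)]; region rows[2,4) x cols[3,4) = 2x1
Unfold 1 (reflect across h@2): 2 holes -> [(0, 3), (3, 3)]
Unfold 2 (reflect across v@3): 4 holes -> [(0, 2), (0, 3), (3, 2), (3, 3)]
Unfold 3 (reflect across v@2): 8 holes -> [(0, 0), (0, 1), (0, 2), (0, 3), (3, 0), (3, 1), (3, 2), (3, 3)]
Unfold 4 (reflect across v@4): 16 holes -> [(0, 0), (0, 1), (0, 2), (0, 3), (0, 4), (0, 5), (0, 6), (0, 7), (3, 0), (3, 1), (3, 2), (3, 3), (3, 4), (3, 5), (3, 6), (3, 7)]

Answer: OOOOOOOO
........
........
OOOOOOOO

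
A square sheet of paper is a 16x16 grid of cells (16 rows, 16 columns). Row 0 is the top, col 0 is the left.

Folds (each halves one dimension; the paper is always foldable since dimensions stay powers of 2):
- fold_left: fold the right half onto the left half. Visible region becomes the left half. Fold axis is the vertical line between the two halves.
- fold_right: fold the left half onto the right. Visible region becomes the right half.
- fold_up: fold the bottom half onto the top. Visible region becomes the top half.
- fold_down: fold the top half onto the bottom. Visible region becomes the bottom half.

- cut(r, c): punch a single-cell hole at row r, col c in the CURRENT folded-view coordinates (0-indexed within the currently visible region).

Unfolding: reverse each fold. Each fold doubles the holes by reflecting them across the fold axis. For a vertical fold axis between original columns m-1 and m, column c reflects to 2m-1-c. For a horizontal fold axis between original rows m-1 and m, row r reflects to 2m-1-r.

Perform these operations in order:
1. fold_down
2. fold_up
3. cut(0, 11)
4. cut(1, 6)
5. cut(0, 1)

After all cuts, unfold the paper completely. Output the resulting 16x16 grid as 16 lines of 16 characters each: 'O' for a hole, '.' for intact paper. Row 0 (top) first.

Op 1 fold_down: fold axis h@8; visible region now rows[8,16) x cols[0,16) = 8x16
Op 2 fold_up: fold axis h@12; visible region now rows[8,12) x cols[0,16) = 4x16
Op 3 cut(0, 11): punch at orig (8,11); cuts so far [(8, 11)]; region rows[8,12) x cols[0,16) = 4x16
Op 4 cut(1, 6): punch at orig (9,6); cuts so far [(8, 11), (9, 6)]; region rows[8,12) x cols[0,16) = 4x16
Op 5 cut(0, 1): punch at orig (8,1); cuts so far [(8, 1), (8, 11), (9, 6)]; region rows[8,12) x cols[0,16) = 4x16
Unfold 1 (reflect across h@12): 6 holes -> [(8, 1), (8, 11), (9, 6), (14, 6), (15, 1), (15, 11)]
Unfold 2 (reflect across h@8): 12 holes -> [(0, 1), (0, 11), (1, 6), (6, 6), (7, 1), (7, 11), (8, 1), (8, 11), (9, 6), (14, 6), (15, 1), (15, 11)]

Answer: .O.........O....
......O.........
................
................
................
................
......O.........
.O.........O....
.O.........O....
......O.........
................
................
................
................
......O.........
.O.........O....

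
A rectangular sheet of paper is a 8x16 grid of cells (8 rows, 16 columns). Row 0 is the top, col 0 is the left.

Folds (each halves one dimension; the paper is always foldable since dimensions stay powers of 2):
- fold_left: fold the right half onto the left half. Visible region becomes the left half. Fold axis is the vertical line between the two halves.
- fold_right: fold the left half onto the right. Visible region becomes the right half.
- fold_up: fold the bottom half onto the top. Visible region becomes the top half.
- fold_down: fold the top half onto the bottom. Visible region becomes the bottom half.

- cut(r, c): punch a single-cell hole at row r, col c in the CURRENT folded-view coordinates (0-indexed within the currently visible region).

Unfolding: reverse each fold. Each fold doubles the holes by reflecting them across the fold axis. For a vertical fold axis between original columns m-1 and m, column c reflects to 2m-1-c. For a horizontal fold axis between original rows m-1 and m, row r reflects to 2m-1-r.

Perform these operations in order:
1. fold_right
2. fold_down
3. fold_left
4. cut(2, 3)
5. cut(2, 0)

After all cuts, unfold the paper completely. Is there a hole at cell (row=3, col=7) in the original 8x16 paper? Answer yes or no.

Answer: no

Derivation:
Op 1 fold_right: fold axis v@8; visible region now rows[0,8) x cols[8,16) = 8x8
Op 2 fold_down: fold axis h@4; visible region now rows[4,8) x cols[8,16) = 4x8
Op 3 fold_left: fold axis v@12; visible region now rows[4,8) x cols[8,12) = 4x4
Op 4 cut(2, 3): punch at orig (6,11); cuts so far [(6, 11)]; region rows[4,8) x cols[8,12) = 4x4
Op 5 cut(2, 0): punch at orig (6,8); cuts so far [(6, 8), (6, 11)]; region rows[4,8) x cols[8,12) = 4x4
Unfold 1 (reflect across v@12): 4 holes -> [(6, 8), (6, 11), (6, 12), (6, 15)]
Unfold 2 (reflect across h@4): 8 holes -> [(1, 8), (1, 11), (1, 12), (1, 15), (6, 8), (6, 11), (6, 12), (6, 15)]
Unfold 3 (reflect across v@8): 16 holes -> [(1, 0), (1, 3), (1, 4), (1, 7), (1, 8), (1, 11), (1, 12), (1, 15), (6, 0), (6, 3), (6, 4), (6, 7), (6, 8), (6, 11), (6, 12), (6, 15)]
Holes: [(1, 0), (1, 3), (1, 4), (1, 7), (1, 8), (1, 11), (1, 12), (1, 15), (6, 0), (6, 3), (6, 4), (6, 7), (6, 8), (6, 11), (6, 12), (6, 15)]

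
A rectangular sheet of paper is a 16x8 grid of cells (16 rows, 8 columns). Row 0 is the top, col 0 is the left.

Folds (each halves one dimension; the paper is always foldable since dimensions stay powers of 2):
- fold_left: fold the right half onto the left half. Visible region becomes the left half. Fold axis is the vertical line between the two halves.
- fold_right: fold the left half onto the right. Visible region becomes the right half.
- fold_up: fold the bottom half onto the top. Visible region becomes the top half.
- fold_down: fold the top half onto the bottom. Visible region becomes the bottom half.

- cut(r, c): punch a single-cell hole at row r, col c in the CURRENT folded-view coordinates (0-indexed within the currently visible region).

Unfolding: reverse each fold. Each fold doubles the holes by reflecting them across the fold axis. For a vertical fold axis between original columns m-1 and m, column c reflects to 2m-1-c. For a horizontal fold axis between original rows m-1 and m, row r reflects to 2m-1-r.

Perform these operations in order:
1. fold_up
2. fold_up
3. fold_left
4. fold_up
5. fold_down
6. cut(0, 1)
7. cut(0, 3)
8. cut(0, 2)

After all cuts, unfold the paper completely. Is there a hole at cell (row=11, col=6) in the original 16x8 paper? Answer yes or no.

Op 1 fold_up: fold axis h@8; visible region now rows[0,8) x cols[0,8) = 8x8
Op 2 fold_up: fold axis h@4; visible region now rows[0,4) x cols[0,8) = 4x8
Op 3 fold_left: fold axis v@4; visible region now rows[0,4) x cols[0,4) = 4x4
Op 4 fold_up: fold axis h@2; visible region now rows[0,2) x cols[0,4) = 2x4
Op 5 fold_down: fold axis h@1; visible region now rows[1,2) x cols[0,4) = 1x4
Op 6 cut(0, 1): punch at orig (1,1); cuts so far [(1, 1)]; region rows[1,2) x cols[0,4) = 1x4
Op 7 cut(0, 3): punch at orig (1,3); cuts so far [(1, 1), (1, 3)]; region rows[1,2) x cols[0,4) = 1x4
Op 8 cut(0, 2): punch at orig (1,2); cuts so far [(1, 1), (1, 2), (1, 3)]; region rows[1,2) x cols[0,4) = 1x4
Unfold 1 (reflect across h@1): 6 holes -> [(0, 1), (0, 2), (0, 3), (1, 1), (1, 2), (1, 3)]
Unfold 2 (reflect across h@2): 12 holes -> [(0, 1), (0, 2), (0, 3), (1, 1), (1, 2), (1, 3), (2, 1), (2, 2), (2, 3), (3, 1), (3, 2), (3, 3)]
Unfold 3 (reflect across v@4): 24 holes -> [(0, 1), (0, 2), (0, 3), (0, 4), (0, 5), (0, 6), (1, 1), (1, 2), (1, 3), (1, 4), (1, 5), (1, 6), (2, 1), (2, 2), (2, 3), (2, 4), (2, 5), (2, 6), (3, 1), (3, 2), (3, 3), (3, 4), (3, 5), (3, 6)]
Unfold 4 (reflect across h@4): 48 holes -> [(0, 1), (0, 2), (0, 3), (0, 4), (0, 5), (0, 6), (1, 1), (1, 2), (1, 3), (1, 4), (1, 5), (1, 6), (2, 1), (2, 2), (2, 3), (2, 4), (2, 5), (2, 6), (3, 1), (3, 2), (3, 3), (3, 4), (3, 5), (3, 6), (4, 1), (4, 2), (4, 3), (4, 4), (4, 5), (4, 6), (5, 1), (5, 2), (5, 3), (5, 4), (5, 5), (5, 6), (6, 1), (6, 2), (6, 3), (6, 4), (6, 5), (6, 6), (7, 1), (7, 2), (7, 3), (7, 4), (7, 5), (7, 6)]
Unfold 5 (reflect across h@8): 96 holes -> [(0, 1), (0, 2), (0, 3), (0, 4), (0, 5), (0, 6), (1, 1), (1, 2), (1, 3), (1, 4), (1, 5), (1, 6), (2, 1), (2, 2), (2, 3), (2, 4), (2, 5), (2, 6), (3, 1), (3, 2), (3, 3), (3, 4), (3, 5), (3, 6), (4, 1), (4, 2), (4, 3), (4, 4), (4, 5), (4, 6), (5, 1), (5, 2), (5, 3), (5, 4), (5, 5), (5, 6), (6, 1), (6, 2), (6, 3), (6, 4), (6, 5), (6, 6), (7, 1), (7, 2), (7, 3), (7, 4), (7, 5), (7, 6), (8, 1), (8, 2), (8, 3), (8, 4), (8, 5), (8, 6), (9, 1), (9, 2), (9, 3), (9, 4), (9, 5), (9, 6), (10, 1), (10, 2), (10, 3), (10, 4), (10, 5), (10, 6), (11, 1), (11, 2), (11, 3), (11, 4), (11, 5), (11, 6), (12, 1), (12, 2), (12, 3), (12, 4), (12, 5), (12, 6), (13, 1), (13, 2), (13, 3), (13, 4), (13, 5), (13, 6), (14, 1), (14, 2), (14, 3), (14, 4), (14, 5), (14, 6), (15, 1), (15, 2), (15, 3), (15, 4), (15, 5), (15, 6)]
Holes: [(0, 1), (0, 2), (0, 3), (0, 4), (0, 5), (0, 6), (1, 1), (1, 2), (1, 3), (1, 4), (1, 5), (1, 6), (2, 1), (2, 2), (2, 3), (2, 4), (2, 5), (2, 6), (3, 1), (3, 2), (3, 3), (3, 4), (3, 5), (3, 6), (4, 1), (4, 2), (4, 3), (4, 4), (4, 5), (4, 6), (5, 1), (5, 2), (5, 3), (5, 4), (5, 5), (5, 6), (6, 1), (6, 2), (6, 3), (6, 4), (6, 5), (6, 6), (7, 1), (7, 2), (7, 3), (7, 4), (7, 5), (7, 6), (8, 1), (8, 2), (8, 3), (8, 4), (8, 5), (8, 6), (9, 1), (9, 2), (9, 3), (9, 4), (9, 5), (9, 6), (10, 1), (10, 2), (10, 3), (10, 4), (10, 5), (10, 6), (11, 1), (11, 2), (11, 3), (11, 4), (11, 5), (11, 6), (12, 1), (12, 2), (12, 3), (12, 4), (12, 5), (12, 6), (13, 1), (13, 2), (13, 3), (13, 4), (13, 5), (13, 6), (14, 1), (14, 2), (14, 3), (14, 4), (14, 5), (14, 6), (15, 1), (15, 2), (15, 3), (15, 4), (15, 5), (15, 6)]

Answer: yes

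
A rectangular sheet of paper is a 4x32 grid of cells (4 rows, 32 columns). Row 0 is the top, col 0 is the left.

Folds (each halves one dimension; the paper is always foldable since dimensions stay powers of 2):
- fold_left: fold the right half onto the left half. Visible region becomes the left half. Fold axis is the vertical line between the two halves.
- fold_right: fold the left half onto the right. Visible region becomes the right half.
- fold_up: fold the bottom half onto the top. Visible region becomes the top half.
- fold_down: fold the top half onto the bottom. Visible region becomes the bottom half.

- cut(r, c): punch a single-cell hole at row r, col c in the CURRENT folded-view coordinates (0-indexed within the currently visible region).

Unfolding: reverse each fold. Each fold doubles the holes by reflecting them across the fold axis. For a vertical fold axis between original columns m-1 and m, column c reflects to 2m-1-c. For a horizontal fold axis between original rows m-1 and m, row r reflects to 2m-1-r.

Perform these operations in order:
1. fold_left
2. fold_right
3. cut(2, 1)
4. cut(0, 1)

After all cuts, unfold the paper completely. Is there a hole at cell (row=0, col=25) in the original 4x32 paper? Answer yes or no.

Op 1 fold_left: fold axis v@16; visible region now rows[0,4) x cols[0,16) = 4x16
Op 2 fold_right: fold axis v@8; visible region now rows[0,4) x cols[8,16) = 4x8
Op 3 cut(2, 1): punch at orig (2,9); cuts so far [(2, 9)]; region rows[0,4) x cols[8,16) = 4x8
Op 4 cut(0, 1): punch at orig (0,9); cuts so far [(0, 9), (2, 9)]; region rows[0,4) x cols[8,16) = 4x8
Unfold 1 (reflect across v@8): 4 holes -> [(0, 6), (0, 9), (2, 6), (2, 9)]
Unfold 2 (reflect across v@16): 8 holes -> [(0, 6), (0, 9), (0, 22), (0, 25), (2, 6), (2, 9), (2, 22), (2, 25)]
Holes: [(0, 6), (0, 9), (0, 22), (0, 25), (2, 6), (2, 9), (2, 22), (2, 25)]

Answer: yes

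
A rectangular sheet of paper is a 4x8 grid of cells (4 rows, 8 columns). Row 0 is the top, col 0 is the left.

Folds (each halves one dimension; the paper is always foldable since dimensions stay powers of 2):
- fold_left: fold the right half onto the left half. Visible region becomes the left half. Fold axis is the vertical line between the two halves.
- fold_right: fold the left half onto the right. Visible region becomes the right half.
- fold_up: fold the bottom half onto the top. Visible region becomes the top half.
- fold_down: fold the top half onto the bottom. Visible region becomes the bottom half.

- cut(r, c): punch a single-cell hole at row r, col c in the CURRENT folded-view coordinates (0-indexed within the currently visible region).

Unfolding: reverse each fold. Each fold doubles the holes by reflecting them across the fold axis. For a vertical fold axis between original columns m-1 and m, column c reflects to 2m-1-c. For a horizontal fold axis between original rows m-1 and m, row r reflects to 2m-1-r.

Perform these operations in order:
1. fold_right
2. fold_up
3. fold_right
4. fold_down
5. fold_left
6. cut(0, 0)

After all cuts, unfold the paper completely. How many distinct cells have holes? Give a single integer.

Answer: 32

Derivation:
Op 1 fold_right: fold axis v@4; visible region now rows[0,4) x cols[4,8) = 4x4
Op 2 fold_up: fold axis h@2; visible region now rows[0,2) x cols[4,8) = 2x4
Op 3 fold_right: fold axis v@6; visible region now rows[0,2) x cols[6,8) = 2x2
Op 4 fold_down: fold axis h@1; visible region now rows[1,2) x cols[6,8) = 1x2
Op 5 fold_left: fold axis v@7; visible region now rows[1,2) x cols[6,7) = 1x1
Op 6 cut(0, 0): punch at orig (1,6); cuts so far [(1, 6)]; region rows[1,2) x cols[6,7) = 1x1
Unfold 1 (reflect across v@7): 2 holes -> [(1, 6), (1, 7)]
Unfold 2 (reflect across h@1): 4 holes -> [(0, 6), (0, 7), (1, 6), (1, 7)]
Unfold 3 (reflect across v@6): 8 holes -> [(0, 4), (0, 5), (0, 6), (0, 7), (1, 4), (1, 5), (1, 6), (1, 7)]
Unfold 4 (reflect across h@2): 16 holes -> [(0, 4), (0, 5), (0, 6), (0, 7), (1, 4), (1, 5), (1, 6), (1, 7), (2, 4), (2, 5), (2, 6), (2, 7), (3, 4), (3, 5), (3, 6), (3, 7)]
Unfold 5 (reflect across v@4): 32 holes -> [(0, 0), (0, 1), (0, 2), (0, 3), (0, 4), (0, 5), (0, 6), (0, 7), (1, 0), (1, 1), (1, 2), (1, 3), (1, 4), (1, 5), (1, 6), (1, 7), (2, 0), (2, 1), (2, 2), (2, 3), (2, 4), (2, 5), (2, 6), (2, 7), (3, 0), (3, 1), (3, 2), (3, 3), (3, 4), (3, 5), (3, 6), (3, 7)]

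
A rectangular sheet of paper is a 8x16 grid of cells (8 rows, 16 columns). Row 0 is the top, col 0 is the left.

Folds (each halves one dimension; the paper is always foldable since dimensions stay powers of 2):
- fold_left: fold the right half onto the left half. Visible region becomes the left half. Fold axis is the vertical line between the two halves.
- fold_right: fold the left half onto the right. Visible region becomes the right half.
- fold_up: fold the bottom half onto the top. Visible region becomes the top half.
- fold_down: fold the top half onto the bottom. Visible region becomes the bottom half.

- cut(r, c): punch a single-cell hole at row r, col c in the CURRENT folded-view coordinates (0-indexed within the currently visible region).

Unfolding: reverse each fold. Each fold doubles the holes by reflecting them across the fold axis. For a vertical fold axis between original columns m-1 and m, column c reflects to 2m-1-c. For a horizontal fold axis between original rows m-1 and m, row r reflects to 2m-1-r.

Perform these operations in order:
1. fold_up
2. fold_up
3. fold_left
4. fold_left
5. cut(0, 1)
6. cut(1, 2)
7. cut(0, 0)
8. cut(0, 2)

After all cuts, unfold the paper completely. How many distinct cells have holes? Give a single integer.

Answer: 64

Derivation:
Op 1 fold_up: fold axis h@4; visible region now rows[0,4) x cols[0,16) = 4x16
Op 2 fold_up: fold axis h@2; visible region now rows[0,2) x cols[0,16) = 2x16
Op 3 fold_left: fold axis v@8; visible region now rows[0,2) x cols[0,8) = 2x8
Op 4 fold_left: fold axis v@4; visible region now rows[0,2) x cols[0,4) = 2x4
Op 5 cut(0, 1): punch at orig (0,1); cuts so far [(0, 1)]; region rows[0,2) x cols[0,4) = 2x4
Op 6 cut(1, 2): punch at orig (1,2); cuts so far [(0, 1), (1, 2)]; region rows[0,2) x cols[0,4) = 2x4
Op 7 cut(0, 0): punch at orig (0,0); cuts so far [(0, 0), (0, 1), (1, 2)]; region rows[0,2) x cols[0,4) = 2x4
Op 8 cut(0, 2): punch at orig (0,2); cuts so far [(0, 0), (0, 1), (0, 2), (1, 2)]; region rows[0,2) x cols[0,4) = 2x4
Unfold 1 (reflect across v@4): 8 holes -> [(0, 0), (0, 1), (0, 2), (0, 5), (0, 6), (0, 7), (1, 2), (1, 5)]
Unfold 2 (reflect across v@8): 16 holes -> [(0, 0), (0, 1), (0, 2), (0, 5), (0, 6), (0, 7), (0, 8), (0, 9), (0, 10), (0, 13), (0, 14), (0, 15), (1, 2), (1, 5), (1, 10), (1, 13)]
Unfold 3 (reflect across h@2): 32 holes -> [(0, 0), (0, 1), (0, 2), (0, 5), (0, 6), (0, 7), (0, 8), (0, 9), (0, 10), (0, 13), (0, 14), (0, 15), (1, 2), (1, 5), (1, 10), (1, 13), (2, 2), (2, 5), (2, 10), (2, 13), (3, 0), (3, 1), (3, 2), (3, 5), (3, 6), (3, 7), (3, 8), (3, 9), (3, 10), (3, 13), (3, 14), (3, 15)]
Unfold 4 (reflect across h@4): 64 holes -> [(0, 0), (0, 1), (0, 2), (0, 5), (0, 6), (0, 7), (0, 8), (0, 9), (0, 10), (0, 13), (0, 14), (0, 15), (1, 2), (1, 5), (1, 10), (1, 13), (2, 2), (2, 5), (2, 10), (2, 13), (3, 0), (3, 1), (3, 2), (3, 5), (3, 6), (3, 7), (3, 8), (3, 9), (3, 10), (3, 13), (3, 14), (3, 15), (4, 0), (4, 1), (4, 2), (4, 5), (4, 6), (4, 7), (4, 8), (4, 9), (4, 10), (4, 13), (4, 14), (4, 15), (5, 2), (5, 5), (5, 10), (5, 13), (6, 2), (6, 5), (6, 10), (6, 13), (7, 0), (7, 1), (7, 2), (7, 5), (7, 6), (7, 7), (7, 8), (7, 9), (7, 10), (7, 13), (7, 14), (7, 15)]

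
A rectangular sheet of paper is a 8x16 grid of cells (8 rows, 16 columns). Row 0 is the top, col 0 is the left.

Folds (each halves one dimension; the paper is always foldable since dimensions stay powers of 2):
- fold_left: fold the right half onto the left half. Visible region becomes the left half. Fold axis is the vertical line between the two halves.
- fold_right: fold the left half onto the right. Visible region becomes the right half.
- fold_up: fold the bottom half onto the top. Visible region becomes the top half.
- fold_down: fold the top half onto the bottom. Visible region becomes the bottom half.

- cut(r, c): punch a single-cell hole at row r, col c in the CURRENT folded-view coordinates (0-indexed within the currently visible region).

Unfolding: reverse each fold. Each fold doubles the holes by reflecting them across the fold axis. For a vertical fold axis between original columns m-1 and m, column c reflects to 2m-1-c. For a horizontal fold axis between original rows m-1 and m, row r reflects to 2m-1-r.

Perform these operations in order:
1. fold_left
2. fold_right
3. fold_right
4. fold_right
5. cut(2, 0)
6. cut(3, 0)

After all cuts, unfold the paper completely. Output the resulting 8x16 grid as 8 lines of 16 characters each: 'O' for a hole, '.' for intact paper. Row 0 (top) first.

Op 1 fold_left: fold axis v@8; visible region now rows[0,8) x cols[0,8) = 8x8
Op 2 fold_right: fold axis v@4; visible region now rows[0,8) x cols[4,8) = 8x4
Op 3 fold_right: fold axis v@6; visible region now rows[0,8) x cols[6,8) = 8x2
Op 4 fold_right: fold axis v@7; visible region now rows[0,8) x cols[7,8) = 8x1
Op 5 cut(2, 0): punch at orig (2,7); cuts so far [(2, 7)]; region rows[0,8) x cols[7,8) = 8x1
Op 6 cut(3, 0): punch at orig (3,7); cuts so far [(2, 7), (3, 7)]; region rows[0,8) x cols[7,8) = 8x1
Unfold 1 (reflect across v@7): 4 holes -> [(2, 6), (2, 7), (3, 6), (3, 7)]
Unfold 2 (reflect across v@6): 8 holes -> [(2, 4), (2, 5), (2, 6), (2, 7), (3, 4), (3, 5), (3, 6), (3, 7)]
Unfold 3 (reflect across v@4): 16 holes -> [(2, 0), (2, 1), (2, 2), (2, 3), (2, 4), (2, 5), (2, 6), (2, 7), (3, 0), (3, 1), (3, 2), (3, 3), (3, 4), (3, 5), (3, 6), (3, 7)]
Unfold 4 (reflect across v@8): 32 holes -> [(2, 0), (2, 1), (2, 2), (2, 3), (2, 4), (2, 5), (2, 6), (2, 7), (2, 8), (2, 9), (2, 10), (2, 11), (2, 12), (2, 13), (2, 14), (2, 15), (3, 0), (3, 1), (3, 2), (3, 3), (3, 4), (3, 5), (3, 6), (3, 7), (3, 8), (3, 9), (3, 10), (3, 11), (3, 12), (3, 13), (3, 14), (3, 15)]

Answer: ................
................
OOOOOOOOOOOOOOOO
OOOOOOOOOOOOOOOO
................
................
................
................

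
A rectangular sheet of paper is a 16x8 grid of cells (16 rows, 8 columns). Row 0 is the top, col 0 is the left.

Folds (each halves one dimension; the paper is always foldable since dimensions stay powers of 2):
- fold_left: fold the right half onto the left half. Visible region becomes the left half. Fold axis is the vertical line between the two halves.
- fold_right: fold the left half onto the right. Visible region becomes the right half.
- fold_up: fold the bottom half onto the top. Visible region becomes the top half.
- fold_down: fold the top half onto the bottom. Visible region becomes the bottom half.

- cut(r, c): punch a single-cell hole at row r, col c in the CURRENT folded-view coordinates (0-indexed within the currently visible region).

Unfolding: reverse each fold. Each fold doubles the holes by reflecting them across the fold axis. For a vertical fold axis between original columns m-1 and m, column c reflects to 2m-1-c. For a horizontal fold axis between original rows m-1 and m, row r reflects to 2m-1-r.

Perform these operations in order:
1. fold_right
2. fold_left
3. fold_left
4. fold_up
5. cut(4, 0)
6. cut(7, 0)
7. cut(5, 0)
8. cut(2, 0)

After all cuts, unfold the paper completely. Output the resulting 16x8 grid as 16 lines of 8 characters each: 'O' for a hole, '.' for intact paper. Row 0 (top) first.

Op 1 fold_right: fold axis v@4; visible region now rows[0,16) x cols[4,8) = 16x4
Op 2 fold_left: fold axis v@6; visible region now rows[0,16) x cols[4,6) = 16x2
Op 3 fold_left: fold axis v@5; visible region now rows[0,16) x cols[4,5) = 16x1
Op 4 fold_up: fold axis h@8; visible region now rows[0,8) x cols[4,5) = 8x1
Op 5 cut(4, 0): punch at orig (4,4); cuts so far [(4, 4)]; region rows[0,8) x cols[4,5) = 8x1
Op 6 cut(7, 0): punch at orig (7,4); cuts so far [(4, 4), (7, 4)]; region rows[0,8) x cols[4,5) = 8x1
Op 7 cut(5, 0): punch at orig (5,4); cuts so far [(4, 4), (5, 4), (7, 4)]; region rows[0,8) x cols[4,5) = 8x1
Op 8 cut(2, 0): punch at orig (2,4); cuts so far [(2, 4), (4, 4), (5, 4), (7, 4)]; region rows[0,8) x cols[4,5) = 8x1
Unfold 1 (reflect across h@8): 8 holes -> [(2, 4), (4, 4), (5, 4), (7, 4), (8, 4), (10, 4), (11, 4), (13, 4)]
Unfold 2 (reflect across v@5): 16 holes -> [(2, 4), (2, 5), (4, 4), (4, 5), (5, 4), (5, 5), (7, 4), (7, 5), (8, 4), (8, 5), (10, 4), (10, 5), (11, 4), (11, 5), (13, 4), (13, 5)]
Unfold 3 (reflect across v@6): 32 holes -> [(2, 4), (2, 5), (2, 6), (2, 7), (4, 4), (4, 5), (4, 6), (4, 7), (5, 4), (5, 5), (5, 6), (5, 7), (7, 4), (7, 5), (7, 6), (7, 7), (8, 4), (8, 5), (8, 6), (8, 7), (10, 4), (10, 5), (10, 6), (10, 7), (11, 4), (11, 5), (11, 6), (11, 7), (13, 4), (13, 5), (13, 6), (13, 7)]
Unfold 4 (reflect across v@4): 64 holes -> [(2, 0), (2, 1), (2, 2), (2, 3), (2, 4), (2, 5), (2, 6), (2, 7), (4, 0), (4, 1), (4, 2), (4, 3), (4, 4), (4, 5), (4, 6), (4, 7), (5, 0), (5, 1), (5, 2), (5, 3), (5, 4), (5, 5), (5, 6), (5, 7), (7, 0), (7, 1), (7, 2), (7, 3), (7, 4), (7, 5), (7, 6), (7, 7), (8, 0), (8, 1), (8, 2), (8, 3), (8, 4), (8, 5), (8, 6), (8, 7), (10, 0), (10, 1), (10, 2), (10, 3), (10, 4), (10, 5), (10, 6), (10, 7), (11, 0), (11, 1), (11, 2), (11, 3), (11, 4), (11, 5), (11, 6), (11, 7), (13, 0), (13, 1), (13, 2), (13, 3), (13, 4), (13, 5), (13, 6), (13, 7)]

Answer: ........
........
OOOOOOOO
........
OOOOOOOO
OOOOOOOO
........
OOOOOOOO
OOOOOOOO
........
OOOOOOOO
OOOOOOOO
........
OOOOOOOO
........
........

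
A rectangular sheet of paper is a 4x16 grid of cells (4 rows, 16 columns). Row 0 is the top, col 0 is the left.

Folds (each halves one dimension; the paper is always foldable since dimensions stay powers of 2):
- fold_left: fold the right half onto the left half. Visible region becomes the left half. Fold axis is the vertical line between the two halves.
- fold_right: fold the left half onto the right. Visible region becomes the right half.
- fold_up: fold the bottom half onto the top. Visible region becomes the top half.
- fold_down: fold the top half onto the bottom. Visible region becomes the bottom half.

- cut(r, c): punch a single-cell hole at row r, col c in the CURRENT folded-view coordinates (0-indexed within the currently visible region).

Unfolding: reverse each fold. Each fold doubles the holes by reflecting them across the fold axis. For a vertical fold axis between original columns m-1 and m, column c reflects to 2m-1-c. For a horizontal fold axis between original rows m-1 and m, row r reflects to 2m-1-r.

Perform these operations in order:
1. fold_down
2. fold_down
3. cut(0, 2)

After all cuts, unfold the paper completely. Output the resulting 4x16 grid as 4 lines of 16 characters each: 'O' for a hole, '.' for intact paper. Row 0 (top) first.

Op 1 fold_down: fold axis h@2; visible region now rows[2,4) x cols[0,16) = 2x16
Op 2 fold_down: fold axis h@3; visible region now rows[3,4) x cols[0,16) = 1x16
Op 3 cut(0, 2): punch at orig (3,2); cuts so far [(3, 2)]; region rows[3,4) x cols[0,16) = 1x16
Unfold 1 (reflect across h@3): 2 holes -> [(2, 2), (3, 2)]
Unfold 2 (reflect across h@2): 4 holes -> [(0, 2), (1, 2), (2, 2), (3, 2)]

Answer: ..O.............
..O.............
..O.............
..O.............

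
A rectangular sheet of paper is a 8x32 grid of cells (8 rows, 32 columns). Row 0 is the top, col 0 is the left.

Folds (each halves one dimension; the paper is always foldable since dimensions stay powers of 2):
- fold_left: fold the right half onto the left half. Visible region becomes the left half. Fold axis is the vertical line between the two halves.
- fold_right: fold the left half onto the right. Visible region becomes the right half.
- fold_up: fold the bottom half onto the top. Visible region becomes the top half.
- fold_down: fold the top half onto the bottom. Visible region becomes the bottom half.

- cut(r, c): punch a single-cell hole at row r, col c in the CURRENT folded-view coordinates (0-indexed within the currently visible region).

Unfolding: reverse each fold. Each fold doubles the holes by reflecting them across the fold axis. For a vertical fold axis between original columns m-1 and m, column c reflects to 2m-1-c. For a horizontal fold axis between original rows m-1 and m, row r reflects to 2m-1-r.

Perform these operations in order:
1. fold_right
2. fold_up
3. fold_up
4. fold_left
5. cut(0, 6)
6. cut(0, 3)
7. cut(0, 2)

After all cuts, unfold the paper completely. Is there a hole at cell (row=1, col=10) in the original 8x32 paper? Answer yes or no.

Op 1 fold_right: fold axis v@16; visible region now rows[0,8) x cols[16,32) = 8x16
Op 2 fold_up: fold axis h@4; visible region now rows[0,4) x cols[16,32) = 4x16
Op 3 fold_up: fold axis h@2; visible region now rows[0,2) x cols[16,32) = 2x16
Op 4 fold_left: fold axis v@24; visible region now rows[0,2) x cols[16,24) = 2x8
Op 5 cut(0, 6): punch at orig (0,22); cuts so far [(0, 22)]; region rows[0,2) x cols[16,24) = 2x8
Op 6 cut(0, 3): punch at orig (0,19); cuts so far [(0, 19), (0, 22)]; region rows[0,2) x cols[16,24) = 2x8
Op 7 cut(0, 2): punch at orig (0,18); cuts so far [(0, 18), (0, 19), (0, 22)]; region rows[0,2) x cols[16,24) = 2x8
Unfold 1 (reflect across v@24): 6 holes -> [(0, 18), (0, 19), (0, 22), (0, 25), (0, 28), (0, 29)]
Unfold 2 (reflect across h@2): 12 holes -> [(0, 18), (0, 19), (0, 22), (0, 25), (0, 28), (0, 29), (3, 18), (3, 19), (3, 22), (3, 25), (3, 28), (3, 29)]
Unfold 3 (reflect across h@4): 24 holes -> [(0, 18), (0, 19), (0, 22), (0, 25), (0, 28), (0, 29), (3, 18), (3, 19), (3, 22), (3, 25), (3, 28), (3, 29), (4, 18), (4, 19), (4, 22), (4, 25), (4, 28), (4, 29), (7, 18), (7, 19), (7, 22), (7, 25), (7, 28), (7, 29)]
Unfold 4 (reflect across v@16): 48 holes -> [(0, 2), (0, 3), (0, 6), (0, 9), (0, 12), (0, 13), (0, 18), (0, 19), (0, 22), (0, 25), (0, 28), (0, 29), (3, 2), (3, 3), (3, 6), (3, 9), (3, 12), (3, 13), (3, 18), (3, 19), (3, 22), (3, 25), (3, 28), (3, 29), (4, 2), (4, 3), (4, 6), (4, 9), (4, 12), (4, 13), (4, 18), (4, 19), (4, 22), (4, 25), (4, 28), (4, 29), (7, 2), (7, 3), (7, 6), (7, 9), (7, 12), (7, 13), (7, 18), (7, 19), (7, 22), (7, 25), (7, 28), (7, 29)]
Holes: [(0, 2), (0, 3), (0, 6), (0, 9), (0, 12), (0, 13), (0, 18), (0, 19), (0, 22), (0, 25), (0, 28), (0, 29), (3, 2), (3, 3), (3, 6), (3, 9), (3, 12), (3, 13), (3, 18), (3, 19), (3, 22), (3, 25), (3, 28), (3, 29), (4, 2), (4, 3), (4, 6), (4, 9), (4, 12), (4, 13), (4, 18), (4, 19), (4, 22), (4, 25), (4, 28), (4, 29), (7, 2), (7, 3), (7, 6), (7, 9), (7, 12), (7, 13), (7, 18), (7, 19), (7, 22), (7, 25), (7, 28), (7, 29)]

Answer: no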